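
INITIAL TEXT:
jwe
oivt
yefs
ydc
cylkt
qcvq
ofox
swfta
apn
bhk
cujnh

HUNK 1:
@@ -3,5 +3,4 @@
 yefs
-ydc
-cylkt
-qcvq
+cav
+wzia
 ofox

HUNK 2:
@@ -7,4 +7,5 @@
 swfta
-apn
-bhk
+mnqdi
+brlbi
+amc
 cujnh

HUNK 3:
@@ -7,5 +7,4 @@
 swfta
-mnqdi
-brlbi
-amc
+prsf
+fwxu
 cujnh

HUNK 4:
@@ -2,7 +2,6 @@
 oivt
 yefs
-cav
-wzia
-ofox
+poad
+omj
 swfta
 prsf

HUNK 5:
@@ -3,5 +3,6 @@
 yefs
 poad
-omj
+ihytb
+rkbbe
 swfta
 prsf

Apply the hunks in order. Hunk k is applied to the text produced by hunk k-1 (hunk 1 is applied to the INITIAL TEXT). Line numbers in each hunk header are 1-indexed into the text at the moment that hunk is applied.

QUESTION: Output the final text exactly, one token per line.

Answer: jwe
oivt
yefs
poad
ihytb
rkbbe
swfta
prsf
fwxu
cujnh

Derivation:
Hunk 1: at line 3 remove [ydc,cylkt,qcvq] add [cav,wzia] -> 10 lines: jwe oivt yefs cav wzia ofox swfta apn bhk cujnh
Hunk 2: at line 7 remove [apn,bhk] add [mnqdi,brlbi,amc] -> 11 lines: jwe oivt yefs cav wzia ofox swfta mnqdi brlbi amc cujnh
Hunk 3: at line 7 remove [mnqdi,brlbi,amc] add [prsf,fwxu] -> 10 lines: jwe oivt yefs cav wzia ofox swfta prsf fwxu cujnh
Hunk 4: at line 2 remove [cav,wzia,ofox] add [poad,omj] -> 9 lines: jwe oivt yefs poad omj swfta prsf fwxu cujnh
Hunk 5: at line 3 remove [omj] add [ihytb,rkbbe] -> 10 lines: jwe oivt yefs poad ihytb rkbbe swfta prsf fwxu cujnh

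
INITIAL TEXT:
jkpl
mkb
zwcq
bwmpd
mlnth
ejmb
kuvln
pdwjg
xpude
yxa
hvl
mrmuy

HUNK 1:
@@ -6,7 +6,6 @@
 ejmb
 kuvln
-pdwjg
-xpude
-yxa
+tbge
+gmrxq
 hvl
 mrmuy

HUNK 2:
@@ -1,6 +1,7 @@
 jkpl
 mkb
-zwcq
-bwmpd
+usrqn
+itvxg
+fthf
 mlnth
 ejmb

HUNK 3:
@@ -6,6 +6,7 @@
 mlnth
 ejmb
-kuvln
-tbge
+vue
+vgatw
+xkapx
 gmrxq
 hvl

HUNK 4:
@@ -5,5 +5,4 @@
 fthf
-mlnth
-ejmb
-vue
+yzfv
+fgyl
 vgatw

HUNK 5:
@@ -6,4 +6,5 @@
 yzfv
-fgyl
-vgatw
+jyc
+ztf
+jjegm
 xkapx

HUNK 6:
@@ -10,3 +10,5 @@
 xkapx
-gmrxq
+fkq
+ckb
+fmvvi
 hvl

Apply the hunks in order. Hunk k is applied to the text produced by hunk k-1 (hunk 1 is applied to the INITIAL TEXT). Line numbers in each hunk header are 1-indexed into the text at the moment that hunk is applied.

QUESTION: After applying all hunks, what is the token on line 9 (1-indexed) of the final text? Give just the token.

Answer: jjegm

Derivation:
Hunk 1: at line 6 remove [pdwjg,xpude,yxa] add [tbge,gmrxq] -> 11 lines: jkpl mkb zwcq bwmpd mlnth ejmb kuvln tbge gmrxq hvl mrmuy
Hunk 2: at line 1 remove [zwcq,bwmpd] add [usrqn,itvxg,fthf] -> 12 lines: jkpl mkb usrqn itvxg fthf mlnth ejmb kuvln tbge gmrxq hvl mrmuy
Hunk 3: at line 6 remove [kuvln,tbge] add [vue,vgatw,xkapx] -> 13 lines: jkpl mkb usrqn itvxg fthf mlnth ejmb vue vgatw xkapx gmrxq hvl mrmuy
Hunk 4: at line 5 remove [mlnth,ejmb,vue] add [yzfv,fgyl] -> 12 lines: jkpl mkb usrqn itvxg fthf yzfv fgyl vgatw xkapx gmrxq hvl mrmuy
Hunk 5: at line 6 remove [fgyl,vgatw] add [jyc,ztf,jjegm] -> 13 lines: jkpl mkb usrqn itvxg fthf yzfv jyc ztf jjegm xkapx gmrxq hvl mrmuy
Hunk 6: at line 10 remove [gmrxq] add [fkq,ckb,fmvvi] -> 15 lines: jkpl mkb usrqn itvxg fthf yzfv jyc ztf jjegm xkapx fkq ckb fmvvi hvl mrmuy
Final line 9: jjegm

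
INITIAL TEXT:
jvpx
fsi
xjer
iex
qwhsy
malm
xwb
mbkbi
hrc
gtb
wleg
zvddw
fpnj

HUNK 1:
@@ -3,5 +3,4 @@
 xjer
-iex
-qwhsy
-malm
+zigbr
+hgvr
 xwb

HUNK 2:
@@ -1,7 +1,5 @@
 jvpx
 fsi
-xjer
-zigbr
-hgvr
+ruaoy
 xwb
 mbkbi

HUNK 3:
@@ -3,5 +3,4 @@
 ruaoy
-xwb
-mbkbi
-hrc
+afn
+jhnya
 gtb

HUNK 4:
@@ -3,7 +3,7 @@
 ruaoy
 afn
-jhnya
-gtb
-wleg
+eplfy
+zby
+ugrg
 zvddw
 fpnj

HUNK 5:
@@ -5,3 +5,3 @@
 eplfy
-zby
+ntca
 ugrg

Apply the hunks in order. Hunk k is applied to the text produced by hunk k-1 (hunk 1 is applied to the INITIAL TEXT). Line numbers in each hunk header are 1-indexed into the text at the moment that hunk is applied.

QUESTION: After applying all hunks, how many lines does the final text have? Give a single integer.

Hunk 1: at line 3 remove [iex,qwhsy,malm] add [zigbr,hgvr] -> 12 lines: jvpx fsi xjer zigbr hgvr xwb mbkbi hrc gtb wleg zvddw fpnj
Hunk 2: at line 1 remove [xjer,zigbr,hgvr] add [ruaoy] -> 10 lines: jvpx fsi ruaoy xwb mbkbi hrc gtb wleg zvddw fpnj
Hunk 3: at line 3 remove [xwb,mbkbi,hrc] add [afn,jhnya] -> 9 lines: jvpx fsi ruaoy afn jhnya gtb wleg zvddw fpnj
Hunk 4: at line 3 remove [jhnya,gtb,wleg] add [eplfy,zby,ugrg] -> 9 lines: jvpx fsi ruaoy afn eplfy zby ugrg zvddw fpnj
Hunk 5: at line 5 remove [zby] add [ntca] -> 9 lines: jvpx fsi ruaoy afn eplfy ntca ugrg zvddw fpnj
Final line count: 9

Answer: 9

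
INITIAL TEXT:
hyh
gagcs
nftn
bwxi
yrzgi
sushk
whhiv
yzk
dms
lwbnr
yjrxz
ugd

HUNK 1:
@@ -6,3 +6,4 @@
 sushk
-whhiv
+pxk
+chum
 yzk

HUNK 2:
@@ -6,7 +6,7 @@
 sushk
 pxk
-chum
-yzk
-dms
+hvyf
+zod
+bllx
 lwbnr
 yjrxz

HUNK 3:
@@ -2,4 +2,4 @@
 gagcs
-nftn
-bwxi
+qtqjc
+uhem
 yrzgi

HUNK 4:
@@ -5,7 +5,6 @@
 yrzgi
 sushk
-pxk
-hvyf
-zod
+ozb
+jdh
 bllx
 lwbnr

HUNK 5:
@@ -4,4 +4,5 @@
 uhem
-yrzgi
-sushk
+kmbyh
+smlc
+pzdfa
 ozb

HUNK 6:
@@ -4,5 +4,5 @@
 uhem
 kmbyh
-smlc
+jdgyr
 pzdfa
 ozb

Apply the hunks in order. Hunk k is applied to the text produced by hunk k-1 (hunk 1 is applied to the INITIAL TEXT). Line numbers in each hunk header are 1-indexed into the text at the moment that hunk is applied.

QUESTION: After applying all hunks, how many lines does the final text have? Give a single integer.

Hunk 1: at line 6 remove [whhiv] add [pxk,chum] -> 13 lines: hyh gagcs nftn bwxi yrzgi sushk pxk chum yzk dms lwbnr yjrxz ugd
Hunk 2: at line 6 remove [chum,yzk,dms] add [hvyf,zod,bllx] -> 13 lines: hyh gagcs nftn bwxi yrzgi sushk pxk hvyf zod bllx lwbnr yjrxz ugd
Hunk 3: at line 2 remove [nftn,bwxi] add [qtqjc,uhem] -> 13 lines: hyh gagcs qtqjc uhem yrzgi sushk pxk hvyf zod bllx lwbnr yjrxz ugd
Hunk 4: at line 5 remove [pxk,hvyf,zod] add [ozb,jdh] -> 12 lines: hyh gagcs qtqjc uhem yrzgi sushk ozb jdh bllx lwbnr yjrxz ugd
Hunk 5: at line 4 remove [yrzgi,sushk] add [kmbyh,smlc,pzdfa] -> 13 lines: hyh gagcs qtqjc uhem kmbyh smlc pzdfa ozb jdh bllx lwbnr yjrxz ugd
Hunk 6: at line 4 remove [smlc] add [jdgyr] -> 13 lines: hyh gagcs qtqjc uhem kmbyh jdgyr pzdfa ozb jdh bllx lwbnr yjrxz ugd
Final line count: 13

Answer: 13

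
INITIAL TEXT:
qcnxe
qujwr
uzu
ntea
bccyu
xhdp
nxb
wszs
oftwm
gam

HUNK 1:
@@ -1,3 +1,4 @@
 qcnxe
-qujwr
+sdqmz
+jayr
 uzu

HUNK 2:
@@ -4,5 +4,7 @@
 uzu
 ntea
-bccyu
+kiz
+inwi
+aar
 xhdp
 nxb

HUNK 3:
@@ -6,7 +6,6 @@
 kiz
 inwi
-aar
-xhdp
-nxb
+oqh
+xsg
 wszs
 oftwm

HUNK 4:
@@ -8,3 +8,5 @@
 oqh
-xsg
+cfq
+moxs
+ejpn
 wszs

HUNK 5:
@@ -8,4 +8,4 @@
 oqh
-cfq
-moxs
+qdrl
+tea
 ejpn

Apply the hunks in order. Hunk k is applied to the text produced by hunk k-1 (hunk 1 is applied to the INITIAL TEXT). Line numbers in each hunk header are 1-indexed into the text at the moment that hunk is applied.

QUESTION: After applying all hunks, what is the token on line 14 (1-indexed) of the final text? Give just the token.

Answer: gam

Derivation:
Hunk 1: at line 1 remove [qujwr] add [sdqmz,jayr] -> 11 lines: qcnxe sdqmz jayr uzu ntea bccyu xhdp nxb wszs oftwm gam
Hunk 2: at line 4 remove [bccyu] add [kiz,inwi,aar] -> 13 lines: qcnxe sdqmz jayr uzu ntea kiz inwi aar xhdp nxb wszs oftwm gam
Hunk 3: at line 6 remove [aar,xhdp,nxb] add [oqh,xsg] -> 12 lines: qcnxe sdqmz jayr uzu ntea kiz inwi oqh xsg wszs oftwm gam
Hunk 4: at line 8 remove [xsg] add [cfq,moxs,ejpn] -> 14 lines: qcnxe sdqmz jayr uzu ntea kiz inwi oqh cfq moxs ejpn wszs oftwm gam
Hunk 5: at line 8 remove [cfq,moxs] add [qdrl,tea] -> 14 lines: qcnxe sdqmz jayr uzu ntea kiz inwi oqh qdrl tea ejpn wszs oftwm gam
Final line 14: gam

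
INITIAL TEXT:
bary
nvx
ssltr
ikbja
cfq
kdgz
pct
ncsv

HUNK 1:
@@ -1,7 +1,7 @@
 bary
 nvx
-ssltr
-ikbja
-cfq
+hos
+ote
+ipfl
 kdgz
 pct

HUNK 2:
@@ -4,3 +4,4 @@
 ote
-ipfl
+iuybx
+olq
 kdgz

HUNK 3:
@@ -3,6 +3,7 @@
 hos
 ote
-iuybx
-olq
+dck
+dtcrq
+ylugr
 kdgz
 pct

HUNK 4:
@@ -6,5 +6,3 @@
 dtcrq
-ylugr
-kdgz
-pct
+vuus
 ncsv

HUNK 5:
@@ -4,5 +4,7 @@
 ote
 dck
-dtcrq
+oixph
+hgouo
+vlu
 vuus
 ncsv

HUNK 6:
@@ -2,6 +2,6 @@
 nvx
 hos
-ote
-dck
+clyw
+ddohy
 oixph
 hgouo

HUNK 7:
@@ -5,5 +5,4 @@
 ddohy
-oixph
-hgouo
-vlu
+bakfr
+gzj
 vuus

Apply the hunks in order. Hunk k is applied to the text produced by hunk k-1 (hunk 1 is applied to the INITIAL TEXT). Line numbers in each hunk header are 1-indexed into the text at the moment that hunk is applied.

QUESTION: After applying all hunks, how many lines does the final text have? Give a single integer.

Answer: 9

Derivation:
Hunk 1: at line 1 remove [ssltr,ikbja,cfq] add [hos,ote,ipfl] -> 8 lines: bary nvx hos ote ipfl kdgz pct ncsv
Hunk 2: at line 4 remove [ipfl] add [iuybx,olq] -> 9 lines: bary nvx hos ote iuybx olq kdgz pct ncsv
Hunk 3: at line 3 remove [iuybx,olq] add [dck,dtcrq,ylugr] -> 10 lines: bary nvx hos ote dck dtcrq ylugr kdgz pct ncsv
Hunk 4: at line 6 remove [ylugr,kdgz,pct] add [vuus] -> 8 lines: bary nvx hos ote dck dtcrq vuus ncsv
Hunk 5: at line 4 remove [dtcrq] add [oixph,hgouo,vlu] -> 10 lines: bary nvx hos ote dck oixph hgouo vlu vuus ncsv
Hunk 6: at line 2 remove [ote,dck] add [clyw,ddohy] -> 10 lines: bary nvx hos clyw ddohy oixph hgouo vlu vuus ncsv
Hunk 7: at line 5 remove [oixph,hgouo,vlu] add [bakfr,gzj] -> 9 lines: bary nvx hos clyw ddohy bakfr gzj vuus ncsv
Final line count: 9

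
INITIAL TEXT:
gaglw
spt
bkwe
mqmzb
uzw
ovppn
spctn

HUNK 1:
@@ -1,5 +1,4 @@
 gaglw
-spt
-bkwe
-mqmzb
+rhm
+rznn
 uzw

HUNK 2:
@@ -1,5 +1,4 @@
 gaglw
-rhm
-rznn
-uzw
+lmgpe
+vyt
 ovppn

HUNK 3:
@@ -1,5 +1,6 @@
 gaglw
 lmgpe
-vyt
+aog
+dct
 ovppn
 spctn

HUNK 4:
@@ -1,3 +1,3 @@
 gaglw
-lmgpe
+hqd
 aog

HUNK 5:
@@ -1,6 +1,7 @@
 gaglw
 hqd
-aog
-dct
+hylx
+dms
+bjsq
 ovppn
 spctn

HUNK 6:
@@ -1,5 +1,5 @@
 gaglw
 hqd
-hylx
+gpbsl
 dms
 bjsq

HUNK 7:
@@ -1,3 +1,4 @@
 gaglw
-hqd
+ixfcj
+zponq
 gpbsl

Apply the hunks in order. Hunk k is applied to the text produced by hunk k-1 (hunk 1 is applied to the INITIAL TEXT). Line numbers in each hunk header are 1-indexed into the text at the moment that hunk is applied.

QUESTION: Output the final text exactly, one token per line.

Hunk 1: at line 1 remove [spt,bkwe,mqmzb] add [rhm,rznn] -> 6 lines: gaglw rhm rznn uzw ovppn spctn
Hunk 2: at line 1 remove [rhm,rznn,uzw] add [lmgpe,vyt] -> 5 lines: gaglw lmgpe vyt ovppn spctn
Hunk 3: at line 1 remove [vyt] add [aog,dct] -> 6 lines: gaglw lmgpe aog dct ovppn spctn
Hunk 4: at line 1 remove [lmgpe] add [hqd] -> 6 lines: gaglw hqd aog dct ovppn spctn
Hunk 5: at line 1 remove [aog,dct] add [hylx,dms,bjsq] -> 7 lines: gaglw hqd hylx dms bjsq ovppn spctn
Hunk 6: at line 1 remove [hylx] add [gpbsl] -> 7 lines: gaglw hqd gpbsl dms bjsq ovppn spctn
Hunk 7: at line 1 remove [hqd] add [ixfcj,zponq] -> 8 lines: gaglw ixfcj zponq gpbsl dms bjsq ovppn spctn

Answer: gaglw
ixfcj
zponq
gpbsl
dms
bjsq
ovppn
spctn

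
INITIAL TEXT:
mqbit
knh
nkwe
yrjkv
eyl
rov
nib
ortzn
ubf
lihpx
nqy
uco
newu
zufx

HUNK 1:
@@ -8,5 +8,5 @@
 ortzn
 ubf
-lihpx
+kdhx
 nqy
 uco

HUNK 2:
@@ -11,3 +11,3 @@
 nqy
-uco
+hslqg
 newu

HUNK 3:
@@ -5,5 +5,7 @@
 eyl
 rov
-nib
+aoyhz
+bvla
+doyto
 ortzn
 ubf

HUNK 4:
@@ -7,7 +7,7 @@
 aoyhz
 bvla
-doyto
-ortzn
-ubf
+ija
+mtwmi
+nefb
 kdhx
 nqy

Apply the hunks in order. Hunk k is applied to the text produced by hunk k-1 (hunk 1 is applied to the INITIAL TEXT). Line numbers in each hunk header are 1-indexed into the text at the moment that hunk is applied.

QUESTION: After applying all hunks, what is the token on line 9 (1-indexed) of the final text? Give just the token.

Hunk 1: at line 8 remove [lihpx] add [kdhx] -> 14 lines: mqbit knh nkwe yrjkv eyl rov nib ortzn ubf kdhx nqy uco newu zufx
Hunk 2: at line 11 remove [uco] add [hslqg] -> 14 lines: mqbit knh nkwe yrjkv eyl rov nib ortzn ubf kdhx nqy hslqg newu zufx
Hunk 3: at line 5 remove [nib] add [aoyhz,bvla,doyto] -> 16 lines: mqbit knh nkwe yrjkv eyl rov aoyhz bvla doyto ortzn ubf kdhx nqy hslqg newu zufx
Hunk 4: at line 7 remove [doyto,ortzn,ubf] add [ija,mtwmi,nefb] -> 16 lines: mqbit knh nkwe yrjkv eyl rov aoyhz bvla ija mtwmi nefb kdhx nqy hslqg newu zufx
Final line 9: ija

Answer: ija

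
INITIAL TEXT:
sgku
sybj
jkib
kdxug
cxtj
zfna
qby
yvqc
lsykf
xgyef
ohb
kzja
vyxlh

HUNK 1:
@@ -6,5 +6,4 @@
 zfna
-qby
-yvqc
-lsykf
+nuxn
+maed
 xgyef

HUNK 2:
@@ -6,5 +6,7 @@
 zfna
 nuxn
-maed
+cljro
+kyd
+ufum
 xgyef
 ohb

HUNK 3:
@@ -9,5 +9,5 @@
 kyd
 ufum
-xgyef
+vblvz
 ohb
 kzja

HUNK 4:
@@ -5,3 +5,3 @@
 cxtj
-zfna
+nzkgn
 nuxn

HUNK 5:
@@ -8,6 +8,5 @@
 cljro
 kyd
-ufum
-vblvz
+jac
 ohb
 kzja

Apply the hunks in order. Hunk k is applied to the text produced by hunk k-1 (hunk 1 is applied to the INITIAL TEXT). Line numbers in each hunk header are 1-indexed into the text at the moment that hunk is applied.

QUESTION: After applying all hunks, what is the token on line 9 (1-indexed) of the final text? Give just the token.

Hunk 1: at line 6 remove [qby,yvqc,lsykf] add [nuxn,maed] -> 12 lines: sgku sybj jkib kdxug cxtj zfna nuxn maed xgyef ohb kzja vyxlh
Hunk 2: at line 6 remove [maed] add [cljro,kyd,ufum] -> 14 lines: sgku sybj jkib kdxug cxtj zfna nuxn cljro kyd ufum xgyef ohb kzja vyxlh
Hunk 3: at line 9 remove [xgyef] add [vblvz] -> 14 lines: sgku sybj jkib kdxug cxtj zfna nuxn cljro kyd ufum vblvz ohb kzja vyxlh
Hunk 4: at line 5 remove [zfna] add [nzkgn] -> 14 lines: sgku sybj jkib kdxug cxtj nzkgn nuxn cljro kyd ufum vblvz ohb kzja vyxlh
Hunk 5: at line 8 remove [ufum,vblvz] add [jac] -> 13 lines: sgku sybj jkib kdxug cxtj nzkgn nuxn cljro kyd jac ohb kzja vyxlh
Final line 9: kyd

Answer: kyd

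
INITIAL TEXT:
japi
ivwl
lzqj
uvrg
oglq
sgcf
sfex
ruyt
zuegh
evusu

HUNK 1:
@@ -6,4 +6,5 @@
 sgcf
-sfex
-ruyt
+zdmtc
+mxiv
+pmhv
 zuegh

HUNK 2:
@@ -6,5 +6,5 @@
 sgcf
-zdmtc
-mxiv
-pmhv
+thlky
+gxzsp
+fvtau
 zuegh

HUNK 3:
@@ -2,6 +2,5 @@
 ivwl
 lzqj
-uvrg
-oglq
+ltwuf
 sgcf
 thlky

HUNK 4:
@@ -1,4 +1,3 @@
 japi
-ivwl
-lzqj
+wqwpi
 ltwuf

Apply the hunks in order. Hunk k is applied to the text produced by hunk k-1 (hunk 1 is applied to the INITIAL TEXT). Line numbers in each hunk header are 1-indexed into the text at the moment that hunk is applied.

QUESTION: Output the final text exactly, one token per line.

Answer: japi
wqwpi
ltwuf
sgcf
thlky
gxzsp
fvtau
zuegh
evusu

Derivation:
Hunk 1: at line 6 remove [sfex,ruyt] add [zdmtc,mxiv,pmhv] -> 11 lines: japi ivwl lzqj uvrg oglq sgcf zdmtc mxiv pmhv zuegh evusu
Hunk 2: at line 6 remove [zdmtc,mxiv,pmhv] add [thlky,gxzsp,fvtau] -> 11 lines: japi ivwl lzqj uvrg oglq sgcf thlky gxzsp fvtau zuegh evusu
Hunk 3: at line 2 remove [uvrg,oglq] add [ltwuf] -> 10 lines: japi ivwl lzqj ltwuf sgcf thlky gxzsp fvtau zuegh evusu
Hunk 4: at line 1 remove [ivwl,lzqj] add [wqwpi] -> 9 lines: japi wqwpi ltwuf sgcf thlky gxzsp fvtau zuegh evusu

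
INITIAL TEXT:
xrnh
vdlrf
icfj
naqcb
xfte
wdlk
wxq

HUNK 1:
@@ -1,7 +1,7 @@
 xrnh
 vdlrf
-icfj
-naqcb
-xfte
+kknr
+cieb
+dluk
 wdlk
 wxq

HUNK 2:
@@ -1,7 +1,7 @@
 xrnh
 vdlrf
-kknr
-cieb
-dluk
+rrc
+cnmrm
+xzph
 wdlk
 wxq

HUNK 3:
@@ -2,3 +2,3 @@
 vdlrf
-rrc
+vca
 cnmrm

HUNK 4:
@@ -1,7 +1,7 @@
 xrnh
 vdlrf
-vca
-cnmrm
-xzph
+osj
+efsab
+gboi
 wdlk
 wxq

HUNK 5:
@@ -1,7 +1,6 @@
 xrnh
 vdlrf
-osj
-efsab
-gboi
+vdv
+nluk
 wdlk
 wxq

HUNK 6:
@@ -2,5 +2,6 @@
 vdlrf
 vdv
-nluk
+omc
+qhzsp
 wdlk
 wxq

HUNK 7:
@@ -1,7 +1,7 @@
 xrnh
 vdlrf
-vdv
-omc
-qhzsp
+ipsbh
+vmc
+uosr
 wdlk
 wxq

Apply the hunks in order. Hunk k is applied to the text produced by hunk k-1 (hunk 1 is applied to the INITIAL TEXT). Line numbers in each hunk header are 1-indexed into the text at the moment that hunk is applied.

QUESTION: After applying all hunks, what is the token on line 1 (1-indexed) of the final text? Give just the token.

Hunk 1: at line 1 remove [icfj,naqcb,xfte] add [kknr,cieb,dluk] -> 7 lines: xrnh vdlrf kknr cieb dluk wdlk wxq
Hunk 2: at line 1 remove [kknr,cieb,dluk] add [rrc,cnmrm,xzph] -> 7 lines: xrnh vdlrf rrc cnmrm xzph wdlk wxq
Hunk 3: at line 2 remove [rrc] add [vca] -> 7 lines: xrnh vdlrf vca cnmrm xzph wdlk wxq
Hunk 4: at line 1 remove [vca,cnmrm,xzph] add [osj,efsab,gboi] -> 7 lines: xrnh vdlrf osj efsab gboi wdlk wxq
Hunk 5: at line 1 remove [osj,efsab,gboi] add [vdv,nluk] -> 6 lines: xrnh vdlrf vdv nluk wdlk wxq
Hunk 6: at line 2 remove [nluk] add [omc,qhzsp] -> 7 lines: xrnh vdlrf vdv omc qhzsp wdlk wxq
Hunk 7: at line 1 remove [vdv,omc,qhzsp] add [ipsbh,vmc,uosr] -> 7 lines: xrnh vdlrf ipsbh vmc uosr wdlk wxq
Final line 1: xrnh

Answer: xrnh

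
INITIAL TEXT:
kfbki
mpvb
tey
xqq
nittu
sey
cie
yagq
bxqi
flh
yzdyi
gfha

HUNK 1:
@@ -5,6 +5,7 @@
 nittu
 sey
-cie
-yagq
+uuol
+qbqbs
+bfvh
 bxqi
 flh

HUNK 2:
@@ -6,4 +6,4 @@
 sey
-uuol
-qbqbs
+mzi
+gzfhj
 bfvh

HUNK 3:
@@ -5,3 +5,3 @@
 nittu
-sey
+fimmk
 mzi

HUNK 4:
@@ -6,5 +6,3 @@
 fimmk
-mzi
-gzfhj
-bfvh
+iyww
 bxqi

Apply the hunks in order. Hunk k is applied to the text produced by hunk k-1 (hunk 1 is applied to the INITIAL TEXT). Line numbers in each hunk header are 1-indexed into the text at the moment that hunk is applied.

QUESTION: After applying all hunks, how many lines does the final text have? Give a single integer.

Hunk 1: at line 5 remove [cie,yagq] add [uuol,qbqbs,bfvh] -> 13 lines: kfbki mpvb tey xqq nittu sey uuol qbqbs bfvh bxqi flh yzdyi gfha
Hunk 2: at line 6 remove [uuol,qbqbs] add [mzi,gzfhj] -> 13 lines: kfbki mpvb tey xqq nittu sey mzi gzfhj bfvh bxqi flh yzdyi gfha
Hunk 3: at line 5 remove [sey] add [fimmk] -> 13 lines: kfbki mpvb tey xqq nittu fimmk mzi gzfhj bfvh bxqi flh yzdyi gfha
Hunk 4: at line 6 remove [mzi,gzfhj,bfvh] add [iyww] -> 11 lines: kfbki mpvb tey xqq nittu fimmk iyww bxqi flh yzdyi gfha
Final line count: 11

Answer: 11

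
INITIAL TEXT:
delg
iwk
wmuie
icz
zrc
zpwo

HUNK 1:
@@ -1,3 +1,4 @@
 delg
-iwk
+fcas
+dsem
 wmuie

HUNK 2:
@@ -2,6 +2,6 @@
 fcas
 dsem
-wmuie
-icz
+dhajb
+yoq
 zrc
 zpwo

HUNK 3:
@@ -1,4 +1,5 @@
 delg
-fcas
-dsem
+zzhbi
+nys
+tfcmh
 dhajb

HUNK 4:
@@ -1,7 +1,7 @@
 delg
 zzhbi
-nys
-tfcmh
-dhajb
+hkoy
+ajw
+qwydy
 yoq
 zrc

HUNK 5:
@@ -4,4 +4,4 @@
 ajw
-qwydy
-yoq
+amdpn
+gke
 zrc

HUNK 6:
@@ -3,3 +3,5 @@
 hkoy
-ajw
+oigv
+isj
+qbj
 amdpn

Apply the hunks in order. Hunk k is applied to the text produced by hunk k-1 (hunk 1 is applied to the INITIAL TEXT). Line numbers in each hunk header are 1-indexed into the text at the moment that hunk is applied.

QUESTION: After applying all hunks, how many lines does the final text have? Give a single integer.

Answer: 10

Derivation:
Hunk 1: at line 1 remove [iwk] add [fcas,dsem] -> 7 lines: delg fcas dsem wmuie icz zrc zpwo
Hunk 2: at line 2 remove [wmuie,icz] add [dhajb,yoq] -> 7 lines: delg fcas dsem dhajb yoq zrc zpwo
Hunk 3: at line 1 remove [fcas,dsem] add [zzhbi,nys,tfcmh] -> 8 lines: delg zzhbi nys tfcmh dhajb yoq zrc zpwo
Hunk 4: at line 1 remove [nys,tfcmh,dhajb] add [hkoy,ajw,qwydy] -> 8 lines: delg zzhbi hkoy ajw qwydy yoq zrc zpwo
Hunk 5: at line 4 remove [qwydy,yoq] add [amdpn,gke] -> 8 lines: delg zzhbi hkoy ajw amdpn gke zrc zpwo
Hunk 6: at line 3 remove [ajw] add [oigv,isj,qbj] -> 10 lines: delg zzhbi hkoy oigv isj qbj amdpn gke zrc zpwo
Final line count: 10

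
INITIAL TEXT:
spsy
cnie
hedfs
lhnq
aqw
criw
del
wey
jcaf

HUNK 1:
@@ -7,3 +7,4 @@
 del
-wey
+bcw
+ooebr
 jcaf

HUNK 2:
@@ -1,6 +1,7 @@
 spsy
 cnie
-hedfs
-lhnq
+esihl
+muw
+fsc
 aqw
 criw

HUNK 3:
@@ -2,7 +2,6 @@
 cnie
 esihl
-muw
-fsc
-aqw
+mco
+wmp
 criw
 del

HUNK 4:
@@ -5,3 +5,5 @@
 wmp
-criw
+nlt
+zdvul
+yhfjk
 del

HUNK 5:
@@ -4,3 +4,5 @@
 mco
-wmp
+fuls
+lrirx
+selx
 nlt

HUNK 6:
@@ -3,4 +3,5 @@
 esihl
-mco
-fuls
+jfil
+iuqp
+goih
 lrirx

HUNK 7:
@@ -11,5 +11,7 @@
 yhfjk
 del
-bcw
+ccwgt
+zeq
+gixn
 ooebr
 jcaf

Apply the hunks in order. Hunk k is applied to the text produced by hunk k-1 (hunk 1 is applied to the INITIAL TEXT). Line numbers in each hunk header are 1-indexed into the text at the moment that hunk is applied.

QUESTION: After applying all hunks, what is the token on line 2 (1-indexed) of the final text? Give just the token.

Hunk 1: at line 7 remove [wey] add [bcw,ooebr] -> 10 lines: spsy cnie hedfs lhnq aqw criw del bcw ooebr jcaf
Hunk 2: at line 1 remove [hedfs,lhnq] add [esihl,muw,fsc] -> 11 lines: spsy cnie esihl muw fsc aqw criw del bcw ooebr jcaf
Hunk 3: at line 2 remove [muw,fsc,aqw] add [mco,wmp] -> 10 lines: spsy cnie esihl mco wmp criw del bcw ooebr jcaf
Hunk 4: at line 5 remove [criw] add [nlt,zdvul,yhfjk] -> 12 lines: spsy cnie esihl mco wmp nlt zdvul yhfjk del bcw ooebr jcaf
Hunk 5: at line 4 remove [wmp] add [fuls,lrirx,selx] -> 14 lines: spsy cnie esihl mco fuls lrirx selx nlt zdvul yhfjk del bcw ooebr jcaf
Hunk 6: at line 3 remove [mco,fuls] add [jfil,iuqp,goih] -> 15 lines: spsy cnie esihl jfil iuqp goih lrirx selx nlt zdvul yhfjk del bcw ooebr jcaf
Hunk 7: at line 11 remove [bcw] add [ccwgt,zeq,gixn] -> 17 lines: spsy cnie esihl jfil iuqp goih lrirx selx nlt zdvul yhfjk del ccwgt zeq gixn ooebr jcaf
Final line 2: cnie

Answer: cnie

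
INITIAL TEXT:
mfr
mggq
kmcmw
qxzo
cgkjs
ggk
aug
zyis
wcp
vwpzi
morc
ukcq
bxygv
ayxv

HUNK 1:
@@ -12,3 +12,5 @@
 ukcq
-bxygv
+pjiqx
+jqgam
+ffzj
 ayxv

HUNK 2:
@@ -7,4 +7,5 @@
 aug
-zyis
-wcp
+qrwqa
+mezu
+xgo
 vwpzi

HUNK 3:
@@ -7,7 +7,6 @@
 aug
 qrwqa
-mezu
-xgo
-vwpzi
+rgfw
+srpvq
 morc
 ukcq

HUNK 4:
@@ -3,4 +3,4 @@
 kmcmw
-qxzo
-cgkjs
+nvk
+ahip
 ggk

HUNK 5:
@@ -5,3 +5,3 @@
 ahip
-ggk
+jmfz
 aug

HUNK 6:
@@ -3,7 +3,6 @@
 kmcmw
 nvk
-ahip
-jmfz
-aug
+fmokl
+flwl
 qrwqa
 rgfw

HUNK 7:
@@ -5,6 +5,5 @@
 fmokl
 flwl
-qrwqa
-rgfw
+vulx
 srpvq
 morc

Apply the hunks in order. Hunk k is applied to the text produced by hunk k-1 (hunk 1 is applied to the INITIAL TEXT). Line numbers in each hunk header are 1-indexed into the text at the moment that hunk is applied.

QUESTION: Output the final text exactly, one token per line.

Answer: mfr
mggq
kmcmw
nvk
fmokl
flwl
vulx
srpvq
morc
ukcq
pjiqx
jqgam
ffzj
ayxv

Derivation:
Hunk 1: at line 12 remove [bxygv] add [pjiqx,jqgam,ffzj] -> 16 lines: mfr mggq kmcmw qxzo cgkjs ggk aug zyis wcp vwpzi morc ukcq pjiqx jqgam ffzj ayxv
Hunk 2: at line 7 remove [zyis,wcp] add [qrwqa,mezu,xgo] -> 17 lines: mfr mggq kmcmw qxzo cgkjs ggk aug qrwqa mezu xgo vwpzi morc ukcq pjiqx jqgam ffzj ayxv
Hunk 3: at line 7 remove [mezu,xgo,vwpzi] add [rgfw,srpvq] -> 16 lines: mfr mggq kmcmw qxzo cgkjs ggk aug qrwqa rgfw srpvq morc ukcq pjiqx jqgam ffzj ayxv
Hunk 4: at line 3 remove [qxzo,cgkjs] add [nvk,ahip] -> 16 lines: mfr mggq kmcmw nvk ahip ggk aug qrwqa rgfw srpvq morc ukcq pjiqx jqgam ffzj ayxv
Hunk 5: at line 5 remove [ggk] add [jmfz] -> 16 lines: mfr mggq kmcmw nvk ahip jmfz aug qrwqa rgfw srpvq morc ukcq pjiqx jqgam ffzj ayxv
Hunk 6: at line 3 remove [ahip,jmfz,aug] add [fmokl,flwl] -> 15 lines: mfr mggq kmcmw nvk fmokl flwl qrwqa rgfw srpvq morc ukcq pjiqx jqgam ffzj ayxv
Hunk 7: at line 5 remove [qrwqa,rgfw] add [vulx] -> 14 lines: mfr mggq kmcmw nvk fmokl flwl vulx srpvq morc ukcq pjiqx jqgam ffzj ayxv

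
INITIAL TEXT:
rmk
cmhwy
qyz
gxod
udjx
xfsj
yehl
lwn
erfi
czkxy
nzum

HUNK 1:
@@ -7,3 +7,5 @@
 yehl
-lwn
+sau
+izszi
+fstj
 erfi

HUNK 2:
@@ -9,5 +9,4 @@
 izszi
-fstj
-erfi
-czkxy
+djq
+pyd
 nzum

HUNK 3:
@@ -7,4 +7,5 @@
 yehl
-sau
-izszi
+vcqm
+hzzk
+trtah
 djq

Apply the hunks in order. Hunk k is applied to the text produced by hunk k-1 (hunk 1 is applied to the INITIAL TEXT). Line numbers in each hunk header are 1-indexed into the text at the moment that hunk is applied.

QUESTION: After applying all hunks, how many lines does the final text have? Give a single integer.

Answer: 13

Derivation:
Hunk 1: at line 7 remove [lwn] add [sau,izszi,fstj] -> 13 lines: rmk cmhwy qyz gxod udjx xfsj yehl sau izszi fstj erfi czkxy nzum
Hunk 2: at line 9 remove [fstj,erfi,czkxy] add [djq,pyd] -> 12 lines: rmk cmhwy qyz gxod udjx xfsj yehl sau izszi djq pyd nzum
Hunk 3: at line 7 remove [sau,izszi] add [vcqm,hzzk,trtah] -> 13 lines: rmk cmhwy qyz gxod udjx xfsj yehl vcqm hzzk trtah djq pyd nzum
Final line count: 13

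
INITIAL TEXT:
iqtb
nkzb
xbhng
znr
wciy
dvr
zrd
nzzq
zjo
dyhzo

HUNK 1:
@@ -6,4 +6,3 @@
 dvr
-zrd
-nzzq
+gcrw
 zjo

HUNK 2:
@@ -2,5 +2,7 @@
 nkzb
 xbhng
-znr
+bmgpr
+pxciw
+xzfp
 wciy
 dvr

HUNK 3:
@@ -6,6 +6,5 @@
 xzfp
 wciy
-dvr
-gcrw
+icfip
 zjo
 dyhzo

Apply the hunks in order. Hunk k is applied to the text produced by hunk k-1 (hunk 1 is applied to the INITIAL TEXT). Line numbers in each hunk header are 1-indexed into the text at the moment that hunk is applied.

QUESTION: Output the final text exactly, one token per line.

Answer: iqtb
nkzb
xbhng
bmgpr
pxciw
xzfp
wciy
icfip
zjo
dyhzo

Derivation:
Hunk 1: at line 6 remove [zrd,nzzq] add [gcrw] -> 9 lines: iqtb nkzb xbhng znr wciy dvr gcrw zjo dyhzo
Hunk 2: at line 2 remove [znr] add [bmgpr,pxciw,xzfp] -> 11 lines: iqtb nkzb xbhng bmgpr pxciw xzfp wciy dvr gcrw zjo dyhzo
Hunk 3: at line 6 remove [dvr,gcrw] add [icfip] -> 10 lines: iqtb nkzb xbhng bmgpr pxciw xzfp wciy icfip zjo dyhzo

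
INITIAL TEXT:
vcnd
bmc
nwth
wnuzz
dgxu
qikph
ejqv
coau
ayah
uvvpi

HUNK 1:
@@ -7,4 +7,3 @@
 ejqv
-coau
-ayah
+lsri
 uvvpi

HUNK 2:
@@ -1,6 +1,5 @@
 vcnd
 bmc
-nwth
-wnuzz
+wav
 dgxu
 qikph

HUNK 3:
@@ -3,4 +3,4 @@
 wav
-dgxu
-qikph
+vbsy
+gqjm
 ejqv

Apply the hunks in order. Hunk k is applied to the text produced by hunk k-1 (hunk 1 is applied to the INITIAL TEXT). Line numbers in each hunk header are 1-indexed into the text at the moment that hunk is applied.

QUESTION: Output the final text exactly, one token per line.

Hunk 1: at line 7 remove [coau,ayah] add [lsri] -> 9 lines: vcnd bmc nwth wnuzz dgxu qikph ejqv lsri uvvpi
Hunk 2: at line 1 remove [nwth,wnuzz] add [wav] -> 8 lines: vcnd bmc wav dgxu qikph ejqv lsri uvvpi
Hunk 3: at line 3 remove [dgxu,qikph] add [vbsy,gqjm] -> 8 lines: vcnd bmc wav vbsy gqjm ejqv lsri uvvpi

Answer: vcnd
bmc
wav
vbsy
gqjm
ejqv
lsri
uvvpi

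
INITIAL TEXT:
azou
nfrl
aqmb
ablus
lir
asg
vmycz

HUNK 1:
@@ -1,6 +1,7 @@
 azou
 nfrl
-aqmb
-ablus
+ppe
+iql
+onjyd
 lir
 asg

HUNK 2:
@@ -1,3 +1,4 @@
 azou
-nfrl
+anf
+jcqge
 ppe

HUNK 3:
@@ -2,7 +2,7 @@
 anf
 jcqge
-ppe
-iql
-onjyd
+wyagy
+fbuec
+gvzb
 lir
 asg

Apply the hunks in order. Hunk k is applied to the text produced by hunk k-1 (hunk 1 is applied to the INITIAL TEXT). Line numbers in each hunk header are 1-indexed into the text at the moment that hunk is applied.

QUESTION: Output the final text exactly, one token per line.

Hunk 1: at line 1 remove [aqmb,ablus] add [ppe,iql,onjyd] -> 8 lines: azou nfrl ppe iql onjyd lir asg vmycz
Hunk 2: at line 1 remove [nfrl] add [anf,jcqge] -> 9 lines: azou anf jcqge ppe iql onjyd lir asg vmycz
Hunk 3: at line 2 remove [ppe,iql,onjyd] add [wyagy,fbuec,gvzb] -> 9 lines: azou anf jcqge wyagy fbuec gvzb lir asg vmycz

Answer: azou
anf
jcqge
wyagy
fbuec
gvzb
lir
asg
vmycz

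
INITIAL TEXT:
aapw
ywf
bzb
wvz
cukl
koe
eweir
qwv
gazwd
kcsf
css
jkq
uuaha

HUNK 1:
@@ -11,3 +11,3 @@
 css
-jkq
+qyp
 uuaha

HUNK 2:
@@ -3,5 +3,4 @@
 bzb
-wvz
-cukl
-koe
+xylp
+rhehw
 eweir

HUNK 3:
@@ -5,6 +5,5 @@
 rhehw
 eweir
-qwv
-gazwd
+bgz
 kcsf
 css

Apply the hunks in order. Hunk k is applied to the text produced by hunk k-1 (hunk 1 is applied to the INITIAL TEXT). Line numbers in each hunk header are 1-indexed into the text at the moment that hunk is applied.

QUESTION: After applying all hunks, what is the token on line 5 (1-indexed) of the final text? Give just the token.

Answer: rhehw

Derivation:
Hunk 1: at line 11 remove [jkq] add [qyp] -> 13 lines: aapw ywf bzb wvz cukl koe eweir qwv gazwd kcsf css qyp uuaha
Hunk 2: at line 3 remove [wvz,cukl,koe] add [xylp,rhehw] -> 12 lines: aapw ywf bzb xylp rhehw eweir qwv gazwd kcsf css qyp uuaha
Hunk 3: at line 5 remove [qwv,gazwd] add [bgz] -> 11 lines: aapw ywf bzb xylp rhehw eweir bgz kcsf css qyp uuaha
Final line 5: rhehw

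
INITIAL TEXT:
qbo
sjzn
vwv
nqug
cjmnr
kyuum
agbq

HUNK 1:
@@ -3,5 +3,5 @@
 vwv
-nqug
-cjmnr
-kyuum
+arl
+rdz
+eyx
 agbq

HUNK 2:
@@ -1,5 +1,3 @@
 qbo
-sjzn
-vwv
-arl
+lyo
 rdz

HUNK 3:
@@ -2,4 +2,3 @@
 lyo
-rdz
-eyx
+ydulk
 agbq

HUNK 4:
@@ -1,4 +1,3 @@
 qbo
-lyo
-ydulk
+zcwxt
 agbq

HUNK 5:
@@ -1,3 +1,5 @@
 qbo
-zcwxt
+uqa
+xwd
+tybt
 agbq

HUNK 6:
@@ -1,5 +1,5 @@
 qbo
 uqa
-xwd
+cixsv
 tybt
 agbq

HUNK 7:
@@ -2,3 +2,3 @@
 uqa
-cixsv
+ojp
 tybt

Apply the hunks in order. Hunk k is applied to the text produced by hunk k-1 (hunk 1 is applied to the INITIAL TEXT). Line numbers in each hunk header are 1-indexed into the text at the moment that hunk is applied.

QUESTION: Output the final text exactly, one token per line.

Hunk 1: at line 3 remove [nqug,cjmnr,kyuum] add [arl,rdz,eyx] -> 7 lines: qbo sjzn vwv arl rdz eyx agbq
Hunk 2: at line 1 remove [sjzn,vwv,arl] add [lyo] -> 5 lines: qbo lyo rdz eyx agbq
Hunk 3: at line 2 remove [rdz,eyx] add [ydulk] -> 4 lines: qbo lyo ydulk agbq
Hunk 4: at line 1 remove [lyo,ydulk] add [zcwxt] -> 3 lines: qbo zcwxt agbq
Hunk 5: at line 1 remove [zcwxt] add [uqa,xwd,tybt] -> 5 lines: qbo uqa xwd tybt agbq
Hunk 6: at line 1 remove [xwd] add [cixsv] -> 5 lines: qbo uqa cixsv tybt agbq
Hunk 7: at line 2 remove [cixsv] add [ojp] -> 5 lines: qbo uqa ojp tybt agbq

Answer: qbo
uqa
ojp
tybt
agbq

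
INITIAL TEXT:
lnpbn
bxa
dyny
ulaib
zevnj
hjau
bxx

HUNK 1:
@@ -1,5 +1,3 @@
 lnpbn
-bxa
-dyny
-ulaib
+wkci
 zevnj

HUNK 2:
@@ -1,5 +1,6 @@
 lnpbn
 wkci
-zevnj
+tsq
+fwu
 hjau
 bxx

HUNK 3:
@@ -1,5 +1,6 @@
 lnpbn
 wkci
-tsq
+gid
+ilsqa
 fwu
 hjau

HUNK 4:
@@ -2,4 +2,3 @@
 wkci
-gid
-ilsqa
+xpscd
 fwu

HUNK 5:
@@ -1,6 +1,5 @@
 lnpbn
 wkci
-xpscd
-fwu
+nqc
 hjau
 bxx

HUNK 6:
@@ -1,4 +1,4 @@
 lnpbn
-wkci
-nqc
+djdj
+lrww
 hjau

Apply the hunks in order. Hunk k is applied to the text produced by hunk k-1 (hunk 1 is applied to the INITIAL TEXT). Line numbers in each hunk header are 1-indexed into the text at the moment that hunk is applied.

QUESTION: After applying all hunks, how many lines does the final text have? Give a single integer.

Hunk 1: at line 1 remove [bxa,dyny,ulaib] add [wkci] -> 5 lines: lnpbn wkci zevnj hjau bxx
Hunk 2: at line 1 remove [zevnj] add [tsq,fwu] -> 6 lines: lnpbn wkci tsq fwu hjau bxx
Hunk 3: at line 1 remove [tsq] add [gid,ilsqa] -> 7 lines: lnpbn wkci gid ilsqa fwu hjau bxx
Hunk 4: at line 2 remove [gid,ilsqa] add [xpscd] -> 6 lines: lnpbn wkci xpscd fwu hjau bxx
Hunk 5: at line 1 remove [xpscd,fwu] add [nqc] -> 5 lines: lnpbn wkci nqc hjau bxx
Hunk 6: at line 1 remove [wkci,nqc] add [djdj,lrww] -> 5 lines: lnpbn djdj lrww hjau bxx
Final line count: 5

Answer: 5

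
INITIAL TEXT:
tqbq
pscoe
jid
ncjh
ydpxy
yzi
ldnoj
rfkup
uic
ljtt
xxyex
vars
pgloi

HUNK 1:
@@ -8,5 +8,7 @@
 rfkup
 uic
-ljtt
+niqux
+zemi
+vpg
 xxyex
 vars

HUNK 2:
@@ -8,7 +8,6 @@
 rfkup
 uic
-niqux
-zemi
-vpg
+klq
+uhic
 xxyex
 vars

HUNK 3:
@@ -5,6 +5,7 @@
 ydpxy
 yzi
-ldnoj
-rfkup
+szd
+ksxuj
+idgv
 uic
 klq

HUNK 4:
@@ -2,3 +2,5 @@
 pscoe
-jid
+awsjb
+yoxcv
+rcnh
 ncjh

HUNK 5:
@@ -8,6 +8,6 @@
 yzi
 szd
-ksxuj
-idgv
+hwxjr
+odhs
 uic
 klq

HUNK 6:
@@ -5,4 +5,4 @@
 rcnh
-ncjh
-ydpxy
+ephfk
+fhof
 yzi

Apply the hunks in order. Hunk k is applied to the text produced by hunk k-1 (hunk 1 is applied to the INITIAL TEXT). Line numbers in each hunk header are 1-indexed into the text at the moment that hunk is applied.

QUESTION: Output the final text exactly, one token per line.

Answer: tqbq
pscoe
awsjb
yoxcv
rcnh
ephfk
fhof
yzi
szd
hwxjr
odhs
uic
klq
uhic
xxyex
vars
pgloi

Derivation:
Hunk 1: at line 8 remove [ljtt] add [niqux,zemi,vpg] -> 15 lines: tqbq pscoe jid ncjh ydpxy yzi ldnoj rfkup uic niqux zemi vpg xxyex vars pgloi
Hunk 2: at line 8 remove [niqux,zemi,vpg] add [klq,uhic] -> 14 lines: tqbq pscoe jid ncjh ydpxy yzi ldnoj rfkup uic klq uhic xxyex vars pgloi
Hunk 3: at line 5 remove [ldnoj,rfkup] add [szd,ksxuj,idgv] -> 15 lines: tqbq pscoe jid ncjh ydpxy yzi szd ksxuj idgv uic klq uhic xxyex vars pgloi
Hunk 4: at line 2 remove [jid] add [awsjb,yoxcv,rcnh] -> 17 lines: tqbq pscoe awsjb yoxcv rcnh ncjh ydpxy yzi szd ksxuj idgv uic klq uhic xxyex vars pgloi
Hunk 5: at line 8 remove [ksxuj,idgv] add [hwxjr,odhs] -> 17 lines: tqbq pscoe awsjb yoxcv rcnh ncjh ydpxy yzi szd hwxjr odhs uic klq uhic xxyex vars pgloi
Hunk 6: at line 5 remove [ncjh,ydpxy] add [ephfk,fhof] -> 17 lines: tqbq pscoe awsjb yoxcv rcnh ephfk fhof yzi szd hwxjr odhs uic klq uhic xxyex vars pgloi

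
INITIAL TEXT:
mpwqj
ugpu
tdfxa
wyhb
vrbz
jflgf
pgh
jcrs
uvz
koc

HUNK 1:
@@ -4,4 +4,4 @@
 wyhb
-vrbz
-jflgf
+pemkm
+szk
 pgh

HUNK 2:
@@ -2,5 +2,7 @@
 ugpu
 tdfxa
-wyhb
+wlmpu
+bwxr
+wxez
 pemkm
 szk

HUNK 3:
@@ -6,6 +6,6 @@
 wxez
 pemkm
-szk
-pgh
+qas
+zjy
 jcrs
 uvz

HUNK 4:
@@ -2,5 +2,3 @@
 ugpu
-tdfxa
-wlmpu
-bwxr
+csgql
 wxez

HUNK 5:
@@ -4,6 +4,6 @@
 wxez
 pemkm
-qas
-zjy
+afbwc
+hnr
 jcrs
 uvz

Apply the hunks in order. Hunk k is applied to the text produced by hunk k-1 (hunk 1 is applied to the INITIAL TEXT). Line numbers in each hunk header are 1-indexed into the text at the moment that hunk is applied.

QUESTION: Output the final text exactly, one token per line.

Hunk 1: at line 4 remove [vrbz,jflgf] add [pemkm,szk] -> 10 lines: mpwqj ugpu tdfxa wyhb pemkm szk pgh jcrs uvz koc
Hunk 2: at line 2 remove [wyhb] add [wlmpu,bwxr,wxez] -> 12 lines: mpwqj ugpu tdfxa wlmpu bwxr wxez pemkm szk pgh jcrs uvz koc
Hunk 3: at line 6 remove [szk,pgh] add [qas,zjy] -> 12 lines: mpwqj ugpu tdfxa wlmpu bwxr wxez pemkm qas zjy jcrs uvz koc
Hunk 4: at line 2 remove [tdfxa,wlmpu,bwxr] add [csgql] -> 10 lines: mpwqj ugpu csgql wxez pemkm qas zjy jcrs uvz koc
Hunk 5: at line 4 remove [qas,zjy] add [afbwc,hnr] -> 10 lines: mpwqj ugpu csgql wxez pemkm afbwc hnr jcrs uvz koc

Answer: mpwqj
ugpu
csgql
wxez
pemkm
afbwc
hnr
jcrs
uvz
koc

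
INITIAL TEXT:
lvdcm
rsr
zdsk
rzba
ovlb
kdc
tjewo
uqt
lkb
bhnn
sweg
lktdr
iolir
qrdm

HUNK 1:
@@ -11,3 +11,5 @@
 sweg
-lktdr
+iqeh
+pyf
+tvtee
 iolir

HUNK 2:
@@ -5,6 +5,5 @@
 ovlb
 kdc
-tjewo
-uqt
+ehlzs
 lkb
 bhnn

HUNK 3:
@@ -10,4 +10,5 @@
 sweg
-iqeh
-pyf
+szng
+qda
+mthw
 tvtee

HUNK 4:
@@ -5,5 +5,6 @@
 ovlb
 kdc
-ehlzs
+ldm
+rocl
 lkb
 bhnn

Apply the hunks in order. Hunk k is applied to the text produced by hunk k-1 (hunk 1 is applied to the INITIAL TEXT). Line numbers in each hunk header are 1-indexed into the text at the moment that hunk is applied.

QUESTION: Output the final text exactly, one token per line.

Hunk 1: at line 11 remove [lktdr] add [iqeh,pyf,tvtee] -> 16 lines: lvdcm rsr zdsk rzba ovlb kdc tjewo uqt lkb bhnn sweg iqeh pyf tvtee iolir qrdm
Hunk 2: at line 5 remove [tjewo,uqt] add [ehlzs] -> 15 lines: lvdcm rsr zdsk rzba ovlb kdc ehlzs lkb bhnn sweg iqeh pyf tvtee iolir qrdm
Hunk 3: at line 10 remove [iqeh,pyf] add [szng,qda,mthw] -> 16 lines: lvdcm rsr zdsk rzba ovlb kdc ehlzs lkb bhnn sweg szng qda mthw tvtee iolir qrdm
Hunk 4: at line 5 remove [ehlzs] add [ldm,rocl] -> 17 lines: lvdcm rsr zdsk rzba ovlb kdc ldm rocl lkb bhnn sweg szng qda mthw tvtee iolir qrdm

Answer: lvdcm
rsr
zdsk
rzba
ovlb
kdc
ldm
rocl
lkb
bhnn
sweg
szng
qda
mthw
tvtee
iolir
qrdm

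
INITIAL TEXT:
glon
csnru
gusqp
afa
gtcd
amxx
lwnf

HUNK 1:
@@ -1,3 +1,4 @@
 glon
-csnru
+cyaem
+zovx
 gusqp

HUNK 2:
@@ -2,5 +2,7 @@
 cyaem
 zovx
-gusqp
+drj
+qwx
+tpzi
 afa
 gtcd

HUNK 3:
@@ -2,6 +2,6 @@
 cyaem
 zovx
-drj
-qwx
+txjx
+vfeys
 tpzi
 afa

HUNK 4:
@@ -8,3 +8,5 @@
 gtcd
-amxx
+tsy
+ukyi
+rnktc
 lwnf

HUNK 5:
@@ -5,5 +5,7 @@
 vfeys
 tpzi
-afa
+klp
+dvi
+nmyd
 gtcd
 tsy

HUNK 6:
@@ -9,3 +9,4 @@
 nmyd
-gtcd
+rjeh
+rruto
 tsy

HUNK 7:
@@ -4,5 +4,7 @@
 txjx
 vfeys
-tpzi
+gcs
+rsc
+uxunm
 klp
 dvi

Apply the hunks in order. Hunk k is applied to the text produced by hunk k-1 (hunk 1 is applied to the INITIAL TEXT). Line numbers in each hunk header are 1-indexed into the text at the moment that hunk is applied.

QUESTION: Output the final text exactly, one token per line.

Hunk 1: at line 1 remove [csnru] add [cyaem,zovx] -> 8 lines: glon cyaem zovx gusqp afa gtcd amxx lwnf
Hunk 2: at line 2 remove [gusqp] add [drj,qwx,tpzi] -> 10 lines: glon cyaem zovx drj qwx tpzi afa gtcd amxx lwnf
Hunk 3: at line 2 remove [drj,qwx] add [txjx,vfeys] -> 10 lines: glon cyaem zovx txjx vfeys tpzi afa gtcd amxx lwnf
Hunk 4: at line 8 remove [amxx] add [tsy,ukyi,rnktc] -> 12 lines: glon cyaem zovx txjx vfeys tpzi afa gtcd tsy ukyi rnktc lwnf
Hunk 5: at line 5 remove [afa] add [klp,dvi,nmyd] -> 14 lines: glon cyaem zovx txjx vfeys tpzi klp dvi nmyd gtcd tsy ukyi rnktc lwnf
Hunk 6: at line 9 remove [gtcd] add [rjeh,rruto] -> 15 lines: glon cyaem zovx txjx vfeys tpzi klp dvi nmyd rjeh rruto tsy ukyi rnktc lwnf
Hunk 7: at line 4 remove [tpzi] add [gcs,rsc,uxunm] -> 17 lines: glon cyaem zovx txjx vfeys gcs rsc uxunm klp dvi nmyd rjeh rruto tsy ukyi rnktc lwnf

Answer: glon
cyaem
zovx
txjx
vfeys
gcs
rsc
uxunm
klp
dvi
nmyd
rjeh
rruto
tsy
ukyi
rnktc
lwnf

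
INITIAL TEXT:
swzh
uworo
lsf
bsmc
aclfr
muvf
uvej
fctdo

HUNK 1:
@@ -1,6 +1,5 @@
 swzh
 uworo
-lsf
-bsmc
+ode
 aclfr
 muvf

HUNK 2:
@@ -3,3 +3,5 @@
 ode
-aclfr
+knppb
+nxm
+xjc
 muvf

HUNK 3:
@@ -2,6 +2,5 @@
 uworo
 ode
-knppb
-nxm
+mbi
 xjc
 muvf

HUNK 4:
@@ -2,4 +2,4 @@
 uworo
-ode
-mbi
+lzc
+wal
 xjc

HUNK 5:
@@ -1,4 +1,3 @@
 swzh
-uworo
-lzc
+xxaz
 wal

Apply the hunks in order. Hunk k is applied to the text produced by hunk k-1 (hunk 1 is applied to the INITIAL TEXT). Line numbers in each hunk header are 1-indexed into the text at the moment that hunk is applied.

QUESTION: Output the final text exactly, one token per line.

Hunk 1: at line 1 remove [lsf,bsmc] add [ode] -> 7 lines: swzh uworo ode aclfr muvf uvej fctdo
Hunk 2: at line 3 remove [aclfr] add [knppb,nxm,xjc] -> 9 lines: swzh uworo ode knppb nxm xjc muvf uvej fctdo
Hunk 3: at line 2 remove [knppb,nxm] add [mbi] -> 8 lines: swzh uworo ode mbi xjc muvf uvej fctdo
Hunk 4: at line 2 remove [ode,mbi] add [lzc,wal] -> 8 lines: swzh uworo lzc wal xjc muvf uvej fctdo
Hunk 5: at line 1 remove [uworo,lzc] add [xxaz] -> 7 lines: swzh xxaz wal xjc muvf uvej fctdo

Answer: swzh
xxaz
wal
xjc
muvf
uvej
fctdo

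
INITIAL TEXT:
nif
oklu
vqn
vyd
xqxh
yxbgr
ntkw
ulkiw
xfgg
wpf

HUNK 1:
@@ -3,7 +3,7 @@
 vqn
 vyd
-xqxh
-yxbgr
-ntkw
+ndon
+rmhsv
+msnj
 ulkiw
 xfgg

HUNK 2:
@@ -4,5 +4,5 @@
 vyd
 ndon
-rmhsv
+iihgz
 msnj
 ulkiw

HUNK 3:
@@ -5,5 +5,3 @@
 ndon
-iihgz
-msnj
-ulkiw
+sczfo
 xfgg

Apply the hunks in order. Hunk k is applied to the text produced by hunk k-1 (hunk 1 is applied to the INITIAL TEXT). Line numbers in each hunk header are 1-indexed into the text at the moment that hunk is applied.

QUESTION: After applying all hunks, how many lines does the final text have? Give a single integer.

Hunk 1: at line 3 remove [xqxh,yxbgr,ntkw] add [ndon,rmhsv,msnj] -> 10 lines: nif oklu vqn vyd ndon rmhsv msnj ulkiw xfgg wpf
Hunk 2: at line 4 remove [rmhsv] add [iihgz] -> 10 lines: nif oklu vqn vyd ndon iihgz msnj ulkiw xfgg wpf
Hunk 3: at line 5 remove [iihgz,msnj,ulkiw] add [sczfo] -> 8 lines: nif oklu vqn vyd ndon sczfo xfgg wpf
Final line count: 8

Answer: 8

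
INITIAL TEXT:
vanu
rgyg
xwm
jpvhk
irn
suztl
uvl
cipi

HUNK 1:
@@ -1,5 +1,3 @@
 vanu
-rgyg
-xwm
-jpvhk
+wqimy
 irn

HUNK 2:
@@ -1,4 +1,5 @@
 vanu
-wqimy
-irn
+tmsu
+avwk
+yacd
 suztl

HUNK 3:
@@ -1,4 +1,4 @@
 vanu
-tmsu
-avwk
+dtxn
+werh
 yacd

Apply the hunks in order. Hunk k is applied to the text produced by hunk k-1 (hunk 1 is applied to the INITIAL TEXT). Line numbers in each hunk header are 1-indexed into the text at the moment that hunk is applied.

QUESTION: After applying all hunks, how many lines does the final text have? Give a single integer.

Hunk 1: at line 1 remove [rgyg,xwm,jpvhk] add [wqimy] -> 6 lines: vanu wqimy irn suztl uvl cipi
Hunk 2: at line 1 remove [wqimy,irn] add [tmsu,avwk,yacd] -> 7 lines: vanu tmsu avwk yacd suztl uvl cipi
Hunk 3: at line 1 remove [tmsu,avwk] add [dtxn,werh] -> 7 lines: vanu dtxn werh yacd suztl uvl cipi
Final line count: 7

Answer: 7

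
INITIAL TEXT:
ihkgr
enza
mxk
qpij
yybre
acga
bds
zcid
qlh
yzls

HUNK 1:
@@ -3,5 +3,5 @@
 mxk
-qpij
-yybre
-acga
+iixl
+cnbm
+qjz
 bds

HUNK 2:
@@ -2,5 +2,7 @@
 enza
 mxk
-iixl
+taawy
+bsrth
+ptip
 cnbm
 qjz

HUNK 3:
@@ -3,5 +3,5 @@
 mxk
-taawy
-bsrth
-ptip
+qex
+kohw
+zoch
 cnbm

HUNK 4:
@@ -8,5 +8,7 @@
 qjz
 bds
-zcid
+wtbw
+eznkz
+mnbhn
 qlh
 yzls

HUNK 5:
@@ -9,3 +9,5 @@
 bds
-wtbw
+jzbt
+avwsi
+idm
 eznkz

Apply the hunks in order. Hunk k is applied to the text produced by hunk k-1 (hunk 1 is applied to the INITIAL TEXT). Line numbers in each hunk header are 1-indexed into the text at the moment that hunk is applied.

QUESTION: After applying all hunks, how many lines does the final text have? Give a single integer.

Answer: 16

Derivation:
Hunk 1: at line 3 remove [qpij,yybre,acga] add [iixl,cnbm,qjz] -> 10 lines: ihkgr enza mxk iixl cnbm qjz bds zcid qlh yzls
Hunk 2: at line 2 remove [iixl] add [taawy,bsrth,ptip] -> 12 lines: ihkgr enza mxk taawy bsrth ptip cnbm qjz bds zcid qlh yzls
Hunk 3: at line 3 remove [taawy,bsrth,ptip] add [qex,kohw,zoch] -> 12 lines: ihkgr enza mxk qex kohw zoch cnbm qjz bds zcid qlh yzls
Hunk 4: at line 8 remove [zcid] add [wtbw,eznkz,mnbhn] -> 14 lines: ihkgr enza mxk qex kohw zoch cnbm qjz bds wtbw eznkz mnbhn qlh yzls
Hunk 5: at line 9 remove [wtbw] add [jzbt,avwsi,idm] -> 16 lines: ihkgr enza mxk qex kohw zoch cnbm qjz bds jzbt avwsi idm eznkz mnbhn qlh yzls
Final line count: 16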